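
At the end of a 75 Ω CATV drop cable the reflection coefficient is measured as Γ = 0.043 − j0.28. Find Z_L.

Z_L = Z_0·(1 + Γ)/(1 − Γ) = 75·(1.04 − j0.28)/(0.957 + j0.28)

Z_L ≈ 69.4 − j42.2 Ω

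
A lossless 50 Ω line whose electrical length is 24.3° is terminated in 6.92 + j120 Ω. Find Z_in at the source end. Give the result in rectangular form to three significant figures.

Z_in ≈ 764 − j1130 Ω

tan(βl) = tan(24.3°) = 0.452
Z_in = Z_0·(Z_L + jZ_0·tanβl)/(Z_0 + jZ_L·tanβl)
     = 50·(6.92 + j143)/(-4.18 + j3.12)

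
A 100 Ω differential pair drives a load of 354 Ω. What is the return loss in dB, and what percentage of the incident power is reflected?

Γ = (354 − 100)/(354 + 100) = 0.559
RL = −20·log₁₀(0.559) = 5.04 dB
P_refl/P_inc = |Γ|² = 0.313

RL ≈ 5.04 dB; 31.3% of incident power reflected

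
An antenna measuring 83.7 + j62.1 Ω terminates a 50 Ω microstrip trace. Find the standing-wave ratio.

VSWR ≈ 2.84

Γ = (Z_L − Z_0)/(Z_L + Z_0) = (33.7 + j62.1)/(133.7 + j62.1)
|Γ| = 70.7/147 = 0.479
VSWR = (1 + |Γ|)/(1 − |Γ|) = 1.48/0.521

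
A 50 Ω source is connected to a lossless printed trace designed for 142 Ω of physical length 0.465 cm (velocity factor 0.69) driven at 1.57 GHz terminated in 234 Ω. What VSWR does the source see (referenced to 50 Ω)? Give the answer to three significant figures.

VSWR ≈ 4.55

λ = v/f = 0.69·c / 1.57 GHz = 0.132 m
βl = 2π·l/λ = 2π × 0.0353 = 12.7°
tan(βl) = 0.225
Z_in = Z_0·(Z_L + jZ_0·tanβl)/(Z_0 + jZ_L·tanβl) = 216 − j48.2 Ω
Γ_s = (Z_in − Z_s)/(Z_in + Z_s) = (166 − j48.2)/(266 − j48.2), |Γ_s| = 0.64
VSWR = (1 + |Γ_s|)/(1 − |Γ_s|)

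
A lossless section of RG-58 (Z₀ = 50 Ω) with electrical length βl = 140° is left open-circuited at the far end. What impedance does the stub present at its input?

tan(βl) = -0.839
For an open-circuited stub, Z_in = −jZ_0·cot(βl) = −jZ_0/tan(βl)

Z_in ≈ +j59.6 Ω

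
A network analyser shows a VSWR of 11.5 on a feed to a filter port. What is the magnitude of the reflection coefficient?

|Γ| ≈ 0.84

|Γ| = (S − 1)/(S + 1) = (11.5 − 1)/(11.5 + 1) = 10.5/12.5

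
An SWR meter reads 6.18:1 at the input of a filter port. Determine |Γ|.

|Γ| = (S − 1)/(S + 1) = (6.18 − 1)/(6.18 + 1) = 5.18/7.18

|Γ| ≈ 0.721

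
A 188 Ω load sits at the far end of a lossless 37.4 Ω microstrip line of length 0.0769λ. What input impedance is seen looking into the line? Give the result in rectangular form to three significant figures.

βl = 2π × 0.0769 = 27.7°
tan(βl) = tan(27.7°) = 0.525
Z_in = Z_0·(Z_L + jZ_0·tanβl)/(Z_0 + jZ_L·tanβl)
     = 37.4·(188 + j19.6)/(37.4 + j98.6)

Z_in ≈ 30.1 − j59.9 Ω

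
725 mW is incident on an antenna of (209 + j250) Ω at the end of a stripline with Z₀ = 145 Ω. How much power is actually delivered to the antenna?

P_delivered ≈ 468 mW

|Γ| = |(64 + j250)/(354 + j250)| = 0.595
|Γ|² = 0.355
P_refl = |Γ|²·P_inc = 257 mW, P_del = (1 − |Γ|²)·P_inc = 468 mW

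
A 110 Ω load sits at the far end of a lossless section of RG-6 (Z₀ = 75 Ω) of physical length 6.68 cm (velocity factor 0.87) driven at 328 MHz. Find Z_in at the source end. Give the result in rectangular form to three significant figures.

Z_in ≈ 85.2 − j29.1 Ω

λ = v/f = 0.87·c / 328 MHz = 0.796 m
βl = 2π·l/λ = 2π × 0.0839 = 30.2°
tan(βl) = tan(30.2°) = 0.583
Z_in = Z_0·(Z_L + jZ_0·tanβl)/(Z_0 + jZ_L·tanβl)
     = 75·(110 + j43.7)/(75 + j64.1)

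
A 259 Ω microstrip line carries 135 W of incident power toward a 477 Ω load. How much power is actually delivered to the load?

P_delivered ≈ 123 W

Γ = (477 − 259)/(477 + 259) = 0.296
|Γ|² = 0.0877
P_refl = |Γ|²·P_inc = 11.8 W, P_del = (1 − |Γ|²)·P_inc = 123 W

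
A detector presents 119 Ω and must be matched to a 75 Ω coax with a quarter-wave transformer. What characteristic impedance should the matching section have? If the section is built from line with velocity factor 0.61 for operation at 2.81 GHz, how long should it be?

Z_qwt ≈ 94.5 Ω; length ≈ 1.63 cm

Z_qwt = √(Z_0·R_L) = √(75 × 119) = √8925
λ = 0.61·c/f = 0.0651 m, so l = λ/4 = 0.0163 m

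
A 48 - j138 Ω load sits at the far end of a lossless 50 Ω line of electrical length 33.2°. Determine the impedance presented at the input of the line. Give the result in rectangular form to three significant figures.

tan(βl) = tan(33.2°) = 0.654
Z_in = Z_0·(Z_L + jZ_0·tanβl)/(Z_0 + jZ_L·tanβl)
     = 50·(48 − j105)/(140 + j31.4)

Z_in ≈ 8.29 − j39.4 Ω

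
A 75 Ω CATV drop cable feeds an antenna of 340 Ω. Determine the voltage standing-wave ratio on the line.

Γ = (340 − 75)/(340 + 75) = 0.639
VSWR = (1 + 0.639)/(1 − 0.639)

VSWR ≈ 4.53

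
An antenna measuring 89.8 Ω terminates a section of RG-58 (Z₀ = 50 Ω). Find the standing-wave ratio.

VSWR ≈ 1.8

For a purely resistive load, VSWR = R_L/Z_0 or Z_0/R_L (whichever > 1) = 89.8/50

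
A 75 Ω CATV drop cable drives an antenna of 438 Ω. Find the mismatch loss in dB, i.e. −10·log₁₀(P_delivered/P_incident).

Γ = (438 − 75)/(438 + 75) = 0.708
|Γ|² = 0.501, so P_del/P_inc = 1 − |Γ|² = 0.499
ML = −10·log₁₀(1 − |Γ|²)

mismatch loss ≈ 3.02 dB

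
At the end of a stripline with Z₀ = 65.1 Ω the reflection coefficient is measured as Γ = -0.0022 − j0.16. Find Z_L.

Z_L = Z_0·(1 + Γ)/(1 − Γ) = 65.1·(0.998 − j0.16)/(1 + j0.16)

Z_L ≈ 61.6 − j20.2 Ω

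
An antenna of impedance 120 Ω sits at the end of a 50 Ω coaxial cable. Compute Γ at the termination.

Γ = 0.412

Γ = (Z_L − Z_0)/(Z_L + Z_0) = (120 − 50)/(120 + 50) = 70/170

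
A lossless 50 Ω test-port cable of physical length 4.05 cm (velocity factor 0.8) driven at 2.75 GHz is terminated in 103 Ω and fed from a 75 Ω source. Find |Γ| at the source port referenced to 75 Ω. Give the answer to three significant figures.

|Γ| ≈ 0.2

λ = v/f = 0.8·c / 2.75 GHz = 0.0873 m
βl = 2π·l/λ = 2π × 0.464 = 167°
tan(βl) = -0.23
Z_in = Z_0·(Z_L + jZ_0·tanβl)/(Z_0 + jZ_L·tanβl) = 88.6 + j30.4 Ω
Γ_s = (Z_in − Z_s)/(Z_in + Z_s) = (13.6 + j30.4)/(164 + j30.4), |Γ_s| = 0.2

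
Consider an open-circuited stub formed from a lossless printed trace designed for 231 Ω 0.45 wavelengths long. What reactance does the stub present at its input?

X_in ≈ 711 Ω (inductive)

βl = 2π × 0.45 = 162°
tan(βl) = -0.325
For an open-circuited stub, Z_in = −jZ_0·cot(βl) = −jZ_0/tan(βl)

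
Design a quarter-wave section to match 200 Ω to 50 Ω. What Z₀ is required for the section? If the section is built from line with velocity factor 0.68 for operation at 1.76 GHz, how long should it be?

Z_qwt ≈ 100 Ω; length ≈ 2.9 cm

Z_qwt = √(Z_0·R_L) = √(50 × 200) = √10000
λ = 0.68·c/f = 0.116 m, so l = λ/4 = 0.029 m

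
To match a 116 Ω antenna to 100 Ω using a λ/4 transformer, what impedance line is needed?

Z_qwt ≈ 108 Ω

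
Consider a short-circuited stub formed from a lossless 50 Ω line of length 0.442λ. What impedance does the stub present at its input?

Z_in ≈ −j19.1 Ω

βl = 2π × 0.442 = 159°
tan(βl) = -0.381
For a short-circuited stub, Z_in = jZ_0·tan(βl)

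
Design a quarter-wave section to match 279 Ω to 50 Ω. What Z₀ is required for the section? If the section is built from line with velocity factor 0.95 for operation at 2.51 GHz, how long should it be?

Z_qwt = √(Z_0·R_L) = √(50 × 279) = √13950
λ = 0.95·c/f = 0.114 m, so l = λ/4 = 0.0284 m

Z_qwt ≈ 118 Ω; length ≈ 2.84 cm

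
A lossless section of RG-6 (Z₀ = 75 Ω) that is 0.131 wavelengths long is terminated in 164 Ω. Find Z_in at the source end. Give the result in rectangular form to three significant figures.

βl = 2π × 0.131 = 47.2°
tan(βl) = tan(47.2°) = 1.08
Z_in = Z_0·(Z_L + jZ_0·tanβl)/(Z_0 + jZ_L·tanβl)
     = 75·(164 + j80.9)/(75 + j177)

Z_in ≈ 54.1 − j46.6 Ω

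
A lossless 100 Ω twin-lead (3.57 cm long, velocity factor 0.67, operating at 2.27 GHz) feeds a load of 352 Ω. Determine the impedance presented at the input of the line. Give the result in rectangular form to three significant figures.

Z_in ≈ 74.6 + j113 Ω

λ = v/f = 0.67·c / 2.27 GHz = 0.0885 m
βl = 2π·l/λ = 2π × 0.403 = 145°
tan(βl) = tan(145°) = -0.696
Z_in = Z_0·(Z_L + jZ_0·tanβl)/(Z_0 + jZ_L·tanβl)
     = 100·(352 − j69.6)/(100 − j245)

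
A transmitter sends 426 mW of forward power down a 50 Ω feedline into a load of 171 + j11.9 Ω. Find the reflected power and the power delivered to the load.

|Γ| = |(121 + j11.9)/(221 + j11.9)| = 0.549
|Γ|² = 0.302
P_refl = |Γ|²·P_inc = 129 mW, P_del = (1 − |Γ|²)·P_inc = 297 mW

P_reflected ≈ 129 mW; P_delivered ≈ 297 mW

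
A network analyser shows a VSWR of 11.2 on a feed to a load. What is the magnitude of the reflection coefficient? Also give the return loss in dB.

|Γ| = (S − 1)/(S + 1) = (11.2 − 1)/(11.2 + 1) = 10.2/12.2
RL = −20·log₁₀|Γ| = −20·log₁₀(0.836)

|Γ| ≈ 0.836; return loss ≈ 1.56 dB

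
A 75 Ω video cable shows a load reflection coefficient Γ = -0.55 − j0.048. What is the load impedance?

Z_L ≈ 21.7 − j2.99 Ω

Z_L = Z_0·(1 + Γ)/(1 − Γ) = 75·(0.45 − j0.048)/(1.55 + j0.048)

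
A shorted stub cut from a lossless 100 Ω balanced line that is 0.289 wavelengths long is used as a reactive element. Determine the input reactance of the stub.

βl = 2π × 0.289 = 104°
tan(βl) = -4
For a shorted stub, Z_in = jZ_0·tan(βl)

X_in ≈ -400 Ω (capacitive)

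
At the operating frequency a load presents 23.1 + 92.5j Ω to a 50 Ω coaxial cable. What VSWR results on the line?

VSWR ≈ 9.93

Γ = (Z_L − Z_0)/(Z_L + Z_0) = (-26.9 + j92.5)/(73.1 + j92.5)
|Γ| = 96.3/118 = 0.817
VSWR = (1 + |Γ|)/(1 − |Γ|) = 1.82/0.183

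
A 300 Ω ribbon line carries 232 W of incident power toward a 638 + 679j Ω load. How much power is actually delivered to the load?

|Γ| = |(338 + j679)/(938 + j679)| = 0.655
|Γ|² = 0.429
P_refl = |Γ|²·P_inc = 99.5 W, P_del = (1 − |Γ|²)·P_inc = 132 W

P_delivered ≈ 132 W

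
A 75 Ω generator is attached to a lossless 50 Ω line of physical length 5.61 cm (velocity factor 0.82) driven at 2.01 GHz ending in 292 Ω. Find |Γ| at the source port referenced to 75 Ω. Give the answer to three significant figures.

|Γ| ≈ 0.618

λ = v/f = 0.82·c / 2.01 GHz = 0.122 m
βl = 2π·l/λ = 2π × 0.458 = 165°
tan(βl) = -0.268
Z_in = Z_0·(Z_L + jZ_0·tanβl)/(Z_0 + jZ_L·tanβl) = 90.9 + j129 Ω
Γ_s = (Z_in − Z_s)/(Z_in + Z_s) = (15.9 + j129)/(166 + j129), |Γ_s| = 0.618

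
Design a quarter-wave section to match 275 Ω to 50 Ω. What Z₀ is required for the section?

Z_qwt ≈ 117 Ω

Z_qwt = √(Z_0·R_L) = √(50 × 275) = √13750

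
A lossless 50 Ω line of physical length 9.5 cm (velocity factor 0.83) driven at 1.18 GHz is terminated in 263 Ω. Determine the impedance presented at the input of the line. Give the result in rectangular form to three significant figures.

Z_in ≈ 74.6 + j111 Ω

λ = v/f = 0.83·c / 1.18 GHz = 0.211 m
βl = 2π·l/λ = 2π × 0.45 = 162°
tan(βl) = tan(162°) = -0.324
Z_in = Z_0·(Z_L + jZ_0·tanβl)/(Z_0 + jZ_L·tanβl)
     = 50·(263 − j16.2)/(50 − j85.1)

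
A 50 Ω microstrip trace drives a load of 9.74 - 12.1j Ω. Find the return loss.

Γ = (-40.26 − j12.1)/(59.74 − j12.1), |Γ| = 0.69
RL = −20·log₁₀|Γ| = −20·log₁₀(0.69)

RL ≈ 3.23 dB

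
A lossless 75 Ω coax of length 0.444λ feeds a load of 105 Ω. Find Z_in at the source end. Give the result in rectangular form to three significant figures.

βl = 2π × 0.444 = 160°
tan(βl) = tan(160°) = -0.367
Z_in = Z_0·(Z_L + jZ_0·tanβl)/(Z_0 + jZ_L·tanβl)
     = 75·(105 − j27.5)/(75 − j38.5)

Z_in ≈ 94.3 + j20.9 Ω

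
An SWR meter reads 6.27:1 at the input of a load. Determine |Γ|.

|Γ| ≈ 0.725

|Γ| = (S − 1)/(S + 1) = (6.27 − 1)/(6.27 + 1) = 5.27/7.27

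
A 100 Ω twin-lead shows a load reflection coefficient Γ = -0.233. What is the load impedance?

Z_L ≈ 62.2 Ω

Z_L = Z_0·(1 + Γ)/(1 − Γ) = 100·(0.767)/(1.23)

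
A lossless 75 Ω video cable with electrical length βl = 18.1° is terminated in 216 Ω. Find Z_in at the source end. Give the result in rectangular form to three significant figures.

tan(βl) = tan(18.1°) = 0.327
Z_in = Z_0·(Z_L + jZ_0·tanβl)/(Z_0 + jZ_L·tanβl)
     = 75·(216 + j24.5)/(75 + j70.6)

Z_in ≈ 127 − j94.8 Ω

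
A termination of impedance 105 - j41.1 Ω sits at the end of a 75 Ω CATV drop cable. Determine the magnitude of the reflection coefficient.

|Γ| ≈ 0.276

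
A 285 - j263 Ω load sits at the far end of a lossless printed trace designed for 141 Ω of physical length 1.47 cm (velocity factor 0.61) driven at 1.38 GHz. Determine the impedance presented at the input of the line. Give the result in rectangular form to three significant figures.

λ = v/f = 0.61·c / 1.38 GHz = 0.133 m
βl = 2π·l/λ = 2π × 0.111 = 39.9°
tan(βl) = tan(39.9°) = 0.836
Z_in = Z_0·(Z_L + jZ_0·tanβl)/(Z_0 + jZ_L·tanβl)
     = 141·(285 − j145)/(361 + j238)

Z_in ≈ 51.5 − j90.7 Ω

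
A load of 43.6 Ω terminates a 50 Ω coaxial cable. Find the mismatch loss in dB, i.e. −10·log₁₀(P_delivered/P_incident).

mismatch loss ≈ 0.0204 dB

Γ = (43.6 − 50)/(43.6 + 50) = -0.0684
|Γ|² = 0.00468, so P_del/P_inc = 1 − |Γ|² = 0.995
ML = −10·log₁₀(1 − |Γ|²)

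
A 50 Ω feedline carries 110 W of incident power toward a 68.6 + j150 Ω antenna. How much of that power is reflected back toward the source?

P_reflected ≈ 68.7 W

|Γ| = |(18.6 + j150)/(118.6 + j150)| = 0.79
|Γ|² = 0.625
P_refl = |Γ|²·P_inc = 68.7 W, P_del = (1 − |Γ|²)·P_inc = 41.3 W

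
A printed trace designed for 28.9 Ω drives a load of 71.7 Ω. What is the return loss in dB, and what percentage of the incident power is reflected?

RL ≈ 7.42 dB; 18.1% of incident power reflected

Γ = (71.7 − 28.9)/(71.7 + 28.9) = 0.425
RL = −20·log₁₀(0.425) = 7.42 dB
P_refl/P_inc = |Γ|² = 0.181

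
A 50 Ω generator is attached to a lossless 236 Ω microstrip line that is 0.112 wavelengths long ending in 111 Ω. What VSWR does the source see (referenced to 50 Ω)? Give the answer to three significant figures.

VSWR ≈ 5.62

βl = 2π × 0.112 = 40.3°
tan(βl) = 0.849
Z_in = Z_0·(Z_L + jZ_0·tanβl)/(Z_0 + jZ_L·tanβl) = 165 + j135 Ω
Γ_s = (Z_in − Z_s)/(Z_in + Z_s) = (115 + j135)/(215 + j135), |Γ_s| = 0.698
VSWR = (1 + |Γ_s|)/(1 − |Γ_s|)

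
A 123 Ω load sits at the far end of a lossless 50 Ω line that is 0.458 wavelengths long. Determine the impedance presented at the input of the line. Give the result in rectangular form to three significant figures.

Z_in ≈ 91.5 + j47.3 Ω

βl = 2π × 0.458 = 165°
tan(βl) = tan(165°) = -0.27
Z_in = Z_0·(Z_L + jZ_0·tanβl)/(Z_0 + jZ_L·tanβl)
     = 50·(123 − j13.5)/(50 − j33.2)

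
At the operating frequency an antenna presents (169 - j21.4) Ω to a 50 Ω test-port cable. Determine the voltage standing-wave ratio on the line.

Γ = (Z_L − Z_0)/(Z_L + Z_0) = (119 − j21.4)/(219 − j21.4)
|Γ| = 121/220 = 0.549
VSWR = (1 + |Γ|)/(1 − |Γ|) = 1.55/0.451

VSWR ≈ 3.44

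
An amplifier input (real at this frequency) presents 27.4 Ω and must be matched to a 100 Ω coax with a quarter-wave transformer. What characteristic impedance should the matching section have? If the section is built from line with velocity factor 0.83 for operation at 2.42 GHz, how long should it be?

Z_qwt = √(Z_0·R_L) = √(100 × 27.4) = √2740
λ = 0.83·c/f = 0.103 m, so l = λ/4 = 0.0257 m

Z_qwt ≈ 52.3 Ω; length ≈ 2.57 cm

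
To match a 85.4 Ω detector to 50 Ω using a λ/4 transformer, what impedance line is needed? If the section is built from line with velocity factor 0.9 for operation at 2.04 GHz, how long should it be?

Z_qwt = √(Z_0·R_L) = √(50 × 85.4) = √4270
λ = 0.9·c/f = 0.132 m, so l = λ/4 = 0.0331 m

Z_qwt ≈ 65.3 Ω; length ≈ 3.31 cm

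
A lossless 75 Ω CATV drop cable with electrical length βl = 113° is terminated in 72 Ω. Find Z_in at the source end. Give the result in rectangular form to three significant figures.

tan(βl) = tan(113°) = -2.36
Z_in = Z_0·(Z_L + jZ_0·tanβl)/(Z_0 + jZ_L·tanβl)
     = 75·(72 − j177)/(75 − j170)

Z_in ≈ 77.1 − j2.27 Ω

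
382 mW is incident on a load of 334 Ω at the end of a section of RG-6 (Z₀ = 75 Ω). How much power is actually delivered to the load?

P_delivered ≈ 229 mW

Γ = (334 − 75)/(334 + 75) = 0.633
|Γ|² = 0.401
P_refl = |Γ|²·P_inc = 153 mW, P_del = (1 − |Γ|²)·P_inc = 229 mW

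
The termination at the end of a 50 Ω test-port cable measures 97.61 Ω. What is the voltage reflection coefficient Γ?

Γ = 0.323

Γ = (Z_L − Z_0)/(Z_L + Z_0) = (97.61 − 50)/(97.61 + 50) = 47.61/147.6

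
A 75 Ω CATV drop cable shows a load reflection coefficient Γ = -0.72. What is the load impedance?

Z_L ≈ 12.2 Ω

Z_L = Z_0·(1 + Γ)/(1 − Γ) = 75·(0.28)/(1.72)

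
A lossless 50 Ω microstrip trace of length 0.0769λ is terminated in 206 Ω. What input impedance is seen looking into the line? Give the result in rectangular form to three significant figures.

Z_in ≈ 46.3 − j73.9 Ω

βl = 2π × 0.0769 = 27.7°
tan(βl) = tan(27.7°) = 0.525
Z_in = Z_0·(Z_L + jZ_0·tanβl)/(Z_0 + jZ_L·tanβl)
     = 50·(206 + j26.2)/(50 + j108)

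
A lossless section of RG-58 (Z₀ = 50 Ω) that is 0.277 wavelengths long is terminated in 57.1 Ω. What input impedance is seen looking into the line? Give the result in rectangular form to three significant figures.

βl = 2π × 0.277 = 99.7°
tan(βl) = tan(99.7°) = -5.84
Z_in = Z_0·(Z_L + jZ_0·tanβl)/(Z_0 + jZ_L·tanβl)
     = 50·(57.1 − j292)/(50 − j333)

Z_in ≈ 44.1 + j1.95 Ω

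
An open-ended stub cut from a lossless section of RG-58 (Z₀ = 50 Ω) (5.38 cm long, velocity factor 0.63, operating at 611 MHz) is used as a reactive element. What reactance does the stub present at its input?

X_in ≈ -25.9 Ω (capacitive)

λ = v/f = 0.63·c / 611 MHz = 0.309 m
βl = 2π·l/λ = 2π × 0.174 = 62.6°
tan(βl) = 1.93
For an open-ended stub, Z_in = −jZ_0·cot(βl) = −jZ_0/tan(βl)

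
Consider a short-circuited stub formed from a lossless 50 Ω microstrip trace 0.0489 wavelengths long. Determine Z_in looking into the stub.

βl = 2π × 0.0489 = 17.6°
tan(βl) = 0.317
For a short-circuited stub, Z_in = jZ_0·tan(βl)

Z_in ≈ +j15.9 Ω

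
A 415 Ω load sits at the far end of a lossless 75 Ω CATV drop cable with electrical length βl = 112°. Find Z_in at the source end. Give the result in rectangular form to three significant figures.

tan(βl) = tan(112°) = -2.48
Z_in = Z_0·(Z_L + jZ_0·tanβl)/(Z_0 + jZ_L·tanβl)
     = 75·(415 − j186)/(75 − j1030)

Z_in ≈ 15.7 + j29.2 Ω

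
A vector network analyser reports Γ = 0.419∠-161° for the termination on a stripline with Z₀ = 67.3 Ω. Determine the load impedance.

Z_L ≈ 28.2 − j9.33 Ω

Z_L = Z_0·(1 + Γ)/(1 − Γ) = 67.3·(0.604 − j0.136)/(1.4 + j0.136)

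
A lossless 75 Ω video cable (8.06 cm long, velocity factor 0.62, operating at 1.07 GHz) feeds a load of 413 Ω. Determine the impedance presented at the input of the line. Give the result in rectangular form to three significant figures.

Z_in ≈ 165 + j194 Ω

λ = v/f = 0.62·c / 1.07 GHz = 0.174 m
βl = 2π·l/λ = 2π × 0.464 = 167°
tan(βl) = tan(167°) = -0.232
Z_in = Z_0·(Z_L + jZ_0·tanβl)/(Z_0 + jZ_L·tanβl)
     = 75·(413 − j17.4)/(75 − j96)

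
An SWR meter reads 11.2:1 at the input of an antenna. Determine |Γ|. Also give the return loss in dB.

|Γ| = (S − 1)/(S + 1) = (11.2 − 1)/(11.2 + 1) = 10.2/12.2
RL = −20·log₁₀|Γ| = −20·log₁₀(0.836)

|Γ| ≈ 0.836; return loss ≈ 1.56 dB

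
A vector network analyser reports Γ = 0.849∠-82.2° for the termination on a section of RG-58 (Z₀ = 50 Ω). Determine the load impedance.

Z_L ≈ 9.37 − j56.4 Ω

Z_L = Z_0·(1 + Γ)/(1 − Γ) = 50·(1.12 − j0.841)/(0.885 + j0.841)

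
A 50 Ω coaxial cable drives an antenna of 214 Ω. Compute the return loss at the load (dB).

Γ = (214 − 50)/(214 + 50) = 0.621
RL = −20·log₁₀|Γ| = −20·log₁₀(0.621)

RL ≈ 4.14 dB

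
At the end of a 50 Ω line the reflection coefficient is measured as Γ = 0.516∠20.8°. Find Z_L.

Z_L = Z_0·(1 + Γ)/(1 − Γ) = 50·(1.48 + j0.183)/(0.518 − j0.183)

Z_L ≈ 122 + j60.8 Ω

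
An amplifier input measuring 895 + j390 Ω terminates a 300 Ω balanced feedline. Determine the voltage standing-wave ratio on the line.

VSWR ≈ 3.61

Γ = (Z_L − Z_0)/(Z_L + Z_0) = (595 + j390)/(1195 + j390)
|Γ| = 711/1260 = 0.566
VSWR = (1 + |Γ|)/(1 − |Γ|) = 1.57/0.434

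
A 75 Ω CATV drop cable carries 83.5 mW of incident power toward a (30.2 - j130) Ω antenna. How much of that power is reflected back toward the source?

P_reflected ≈ 56.4 mW

|Γ| = |(-44.8 − j130)/(105.2 − j130)| = 0.822
|Γ|² = 0.676
P_refl = |Γ|²·P_inc = 56.4 mW, P_del = (1 − |Γ|²)·P_inc = 27.1 mW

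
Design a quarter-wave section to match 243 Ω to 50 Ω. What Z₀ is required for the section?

Z_qwt = √(Z_0·R_L) = √(50 × 243) = √12150

Z_qwt ≈ 110 Ω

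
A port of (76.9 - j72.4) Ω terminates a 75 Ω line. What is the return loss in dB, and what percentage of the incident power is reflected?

RL ≈ 7.32 dB; 18.5% of incident power reflected

Γ = (1.9 − j72.4)/(151.9 − j72.4), |Γ| = 0.43
RL = −20·log₁₀(0.43) = 7.32 dB
P_refl/P_inc = |Γ|² = 0.185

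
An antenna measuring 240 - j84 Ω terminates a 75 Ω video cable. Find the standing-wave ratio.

VSWR ≈ 3.63

Γ = (Z_L − Z_0)/(Z_L + Z_0) = (165 − j84)/(315 − j84)
|Γ| = 185/326 = 0.568
VSWR = (1 + |Γ|)/(1 − |Γ|) = 1.57/0.432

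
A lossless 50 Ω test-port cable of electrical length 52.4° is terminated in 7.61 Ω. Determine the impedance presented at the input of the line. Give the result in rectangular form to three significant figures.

tan(βl) = tan(52.4°) = 1.3
Z_in = Z_0·(Z_L + jZ_0·tanβl)/(Z_0 + jZ_L·tanβl)
     = 50·(7.61 + j64.9)/(50 + j9.88)

Z_in ≈ 19.7 + j61 Ω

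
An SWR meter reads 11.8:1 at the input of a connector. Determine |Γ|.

|Γ| = (S − 1)/(S + 1) = (11.8 − 1)/(11.8 + 1) = 10.8/12.8

|Γ| ≈ 0.844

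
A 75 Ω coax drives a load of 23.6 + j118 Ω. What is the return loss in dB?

Γ = (-51.4 + j118)/(98.6 + j118), |Γ| = 0.837
RL = −20·log₁₀|Γ| = −20·log₁₀(0.837)

RL ≈ 1.55 dB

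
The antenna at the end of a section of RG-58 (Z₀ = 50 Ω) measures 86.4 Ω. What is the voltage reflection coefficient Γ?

Γ = 0.267

Γ = (Z_L − Z_0)/(Z_L + Z_0) = (86.4 − 50)/(86.4 + 50) = 36.4/136.4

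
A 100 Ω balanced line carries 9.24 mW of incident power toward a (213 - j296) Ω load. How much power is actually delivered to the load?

|Γ| = |(113 − j296)/(313 − j296)| = 0.735
|Γ|² = 0.541
P_refl = |Γ|²·P_inc = 5 mW, P_del = (1 − |Γ|²)·P_inc = 4.24 mW

P_delivered ≈ 4.24 mW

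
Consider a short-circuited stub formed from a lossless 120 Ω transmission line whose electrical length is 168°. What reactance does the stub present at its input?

tan(βl) = -0.213
For a short-circuited stub, Z_in = jZ_0·tan(βl)

X_in ≈ -25.5 Ω (capacitive)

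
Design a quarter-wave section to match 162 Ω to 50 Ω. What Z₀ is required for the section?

Z_qwt = √(Z_0·R_L) = √(50 × 162) = √8100

Z_qwt ≈ 90 Ω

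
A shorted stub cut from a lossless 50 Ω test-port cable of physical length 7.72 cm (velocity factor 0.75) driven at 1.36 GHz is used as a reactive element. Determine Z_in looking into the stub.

Z_in ≈ −j10.6 Ω

λ = v/f = 0.75·c / 1.36 GHz = 0.165 m
βl = 2π·l/λ = 2π × 0.467 = 168°
tan(βl) = -0.213
For a shorted stub, Z_in = jZ_0·tan(βl)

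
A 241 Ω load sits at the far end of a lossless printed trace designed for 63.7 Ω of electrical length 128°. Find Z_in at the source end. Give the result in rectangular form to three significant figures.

tan(βl) = tan(128°) = -1.28
Z_in = Z_0·(Z_L + jZ_0·tanβl)/(Z_0 + jZ_L·tanβl)
     = 63.7·(241 − j81.5)/(63.7 − j308)

Z_in ≈ 26 + j44.4 Ω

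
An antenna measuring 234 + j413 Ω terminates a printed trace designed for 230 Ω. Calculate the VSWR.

VSWR ≈ 4.97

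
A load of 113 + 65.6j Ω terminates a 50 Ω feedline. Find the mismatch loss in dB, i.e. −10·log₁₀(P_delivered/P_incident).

mismatch loss ≈ 1.35 dB

Γ = (63 + j65.6)/(163 + j65.6), |Γ| = 0.518
|Γ|² = 0.268, so P_del/P_inc = 1 − |Γ|² = 0.732
ML = −10·log₁₀(1 − |Γ|²)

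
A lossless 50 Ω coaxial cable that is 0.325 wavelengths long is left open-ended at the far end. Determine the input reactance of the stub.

X_in ≈ 25.5 Ω (inductive)

βl = 2π × 0.325 = 117°
tan(βl) = -1.96
For an open-ended stub, Z_in = −jZ_0·cot(βl) = −jZ_0/tan(βl)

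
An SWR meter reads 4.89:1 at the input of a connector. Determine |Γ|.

|Γ| = (S − 1)/(S + 1) = (4.89 − 1)/(4.89 + 1) = 3.89/5.89

|Γ| ≈ 0.66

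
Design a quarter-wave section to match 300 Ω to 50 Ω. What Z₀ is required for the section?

Z_qwt = √(Z_0·R_L) = √(50 × 300) = √15000

Z_qwt ≈ 122 Ω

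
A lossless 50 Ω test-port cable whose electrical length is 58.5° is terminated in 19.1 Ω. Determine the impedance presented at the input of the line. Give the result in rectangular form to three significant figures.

tan(βl) = tan(58.5°) = 1.63
Z_in = Z_0·(Z_L + jZ_0·tanβl)/(Z_0 + jZ_L·tanβl)
     = 50·(19.1 + j81.6)/(50 + j31.2)

Z_in ≈ 50.4 + j50.2 Ω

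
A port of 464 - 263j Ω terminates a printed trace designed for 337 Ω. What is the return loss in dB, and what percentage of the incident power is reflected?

Γ = (127 − j263)/(801 − j263), |Γ| = 0.346
RL = −20·log₁₀(0.346) = 9.21 dB
P_refl/P_inc = |Γ|² = 0.12

RL ≈ 9.21 dB; 12% of incident power reflected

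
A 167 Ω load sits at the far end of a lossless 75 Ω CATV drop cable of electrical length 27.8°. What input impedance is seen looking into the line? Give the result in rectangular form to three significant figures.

Z_in ≈ 89.7 − j65.8 Ω

tan(βl) = tan(27.8°) = 0.527
Z_in = Z_0·(Z_L + jZ_0·tanβl)/(Z_0 + jZ_L·tanβl)
     = 75·(167 + j39.5)/(75 + j88)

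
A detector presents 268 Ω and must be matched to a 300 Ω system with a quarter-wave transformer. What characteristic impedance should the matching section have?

Z_qwt = √(Z_0·R_L) = √(300 × 268) = √80400

Z_qwt ≈ 284 Ω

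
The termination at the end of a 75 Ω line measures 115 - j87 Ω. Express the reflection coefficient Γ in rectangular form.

Γ ≈ 0.347 − j0.299

Γ = (Z_L − Z_0)/(Z_L + Z_0) = (40 − j87)/(190 − j87)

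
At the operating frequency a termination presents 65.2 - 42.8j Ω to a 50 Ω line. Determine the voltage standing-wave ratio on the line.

VSWR ≈ 2.17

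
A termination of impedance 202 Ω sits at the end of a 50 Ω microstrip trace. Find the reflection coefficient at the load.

Γ = (Z_L − Z_0)/(Z_L + Z_0) = (202 − 50)/(202 + 50) = 152/252

Γ = 0.603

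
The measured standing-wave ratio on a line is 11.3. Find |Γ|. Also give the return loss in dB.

|Γ| ≈ 0.837; return loss ≈ 1.54 dB

|Γ| = (S − 1)/(S + 1) = (11.3 − 1)/(11.3 + 1) = 10.3/12.3
RL = −20·log₁₀|Γ| = −20·log₁₀(0.837)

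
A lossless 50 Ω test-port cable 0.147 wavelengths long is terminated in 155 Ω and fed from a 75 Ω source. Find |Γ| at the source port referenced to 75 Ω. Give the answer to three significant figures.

|Γ| ≈ 0.58

βl = 2π × 0.147 = 52.9°
tan(βl) = 1.32
Z_in = Z_0·(Z_L + jZ_0·tanβl)/(Z_0 + jZ_L·tanβl) = 23.9 − j32 Ω
Γ_s = (Z_in − Z_s)/(Z_in + Z_s) = (-51.1 − j32)/(98.9 − j32), |Γ_s| = 0.58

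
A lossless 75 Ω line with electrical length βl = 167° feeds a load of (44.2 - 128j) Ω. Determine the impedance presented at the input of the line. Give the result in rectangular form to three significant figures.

tan(βl) = tan(167°) = -0.231
Z_in = Z_0·(Z_L + jZ_0·tanβl)/(Z_0 + jZ_L·tanβl)
     = 75·(44.2 − j145)/(45.4 − j10.2)

Z_in ≈ 121 − j213 Ω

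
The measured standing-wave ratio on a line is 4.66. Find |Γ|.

|Γ| ≈ 0.647

|Γ| = (S − 1)/(S + 1) = (4.66 − 1)/(4.66 + 1) = 3.66/5.66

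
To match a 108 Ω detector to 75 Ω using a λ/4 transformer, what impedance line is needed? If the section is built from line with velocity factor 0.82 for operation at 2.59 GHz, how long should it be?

Z_qwt ≈ 90 Ω; length ≈ 2.37 cm

Z_qwt = √(Z_0·R_L) = √(75 × 108) = √8100
λ = 0.82·c/f = 0.095 m, so l = λ/4 = 0.0237 m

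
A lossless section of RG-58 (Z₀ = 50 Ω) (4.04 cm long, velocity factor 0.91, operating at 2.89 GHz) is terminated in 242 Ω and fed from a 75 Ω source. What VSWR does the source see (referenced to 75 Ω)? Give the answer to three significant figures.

λ = v/f = 0.91·c / 2.89 GHz = 0.0945 m
βl = 2π·l/λ = 2π × 0.428 = 154°
tan(βl) = -0.489
Z_in = Z_0·(Z_L + jZ_0·tanβl)/(Z_0 + jZ_L·tanβl) = 45.5 + j83.1 Ω
Γ_s = (Z_in − Z_s)/(Z_in + Z_s) = (-29.5 + j83.1)/(120 + j83.1), |Γ_s| = 0.603
VSWR = (1 + |Γ_s|)/(1 − |Γ_s|)

VSWR ≈ 4.03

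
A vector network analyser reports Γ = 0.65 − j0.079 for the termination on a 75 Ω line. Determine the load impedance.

Z_L = Z_0·(1 + Γ)/(1 − Γ) = 75·(1.65 − j0.079)/(0.35 + j0.079)

Z_L ≈ 333 − j92 Ω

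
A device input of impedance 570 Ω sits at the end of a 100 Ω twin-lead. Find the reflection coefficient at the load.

Γ = (Z_L − Z_0)/(Z_L + Z_0) = (570 − 100)/(570 + 100) = 470/670

Γ = 0.701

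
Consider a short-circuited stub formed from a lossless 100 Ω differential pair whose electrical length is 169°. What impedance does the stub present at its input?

Z_in ≈ −j19.4 Ω

tan(βl) = -0.194
For a short-circuited stub, Z_in = jZ_0·tan(βl)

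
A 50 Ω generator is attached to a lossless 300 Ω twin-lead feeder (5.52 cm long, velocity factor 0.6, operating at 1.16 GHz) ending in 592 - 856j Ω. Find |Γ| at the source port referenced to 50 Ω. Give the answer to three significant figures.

|Γ| ≈ 0.922

λ = v/f = 0.6·c / 1.16 GHz = 0.155 m
βl = 2π·l/λ = 2π × 0.356 = 128°
tan(βl) = -1.28
Z_in = Z_0·(Z_L + jZ_0·tanβl)/(Z_0 + jZ_L·tanβl) = 117 + j357 Ω
Γ_s = (Z_in − Z_s)/(Z_in + Z_s) = (66.8 + j357)/(167 + j357), |Γ_s| = 0.922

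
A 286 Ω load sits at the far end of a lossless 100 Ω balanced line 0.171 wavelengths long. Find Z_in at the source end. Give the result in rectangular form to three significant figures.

Z_in ≈ 43.7 − j45.9 Ω

βl = 2π × 0.171 = 61.6°
tan(βl) = tan(61.6°) = 1.85
Z_in = Z_0·(Z_L + jZ_0·tanβl)/(Z_0 + jZ_L·tanβl)
     = 100·(286 + j185)/(100 + j528)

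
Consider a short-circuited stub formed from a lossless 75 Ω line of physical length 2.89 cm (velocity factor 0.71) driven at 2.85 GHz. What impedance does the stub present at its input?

Z_in ≈ −j64.7 Ω

λ = v/f = 0.71·c / 2.85 GHz = 0.0747 m
βl = 2π·l/λ = 2π × 0.387 = 139°
tan(βl) = -0.863
For a short-circuited stub, Z_in = jZ_0·tan(βl)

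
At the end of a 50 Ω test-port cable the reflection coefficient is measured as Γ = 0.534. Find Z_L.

Z_L = Z_0·(1 + Γ)/(1 − Γ) = 50·(1.53)/(0.466)

Z_L ≈ 165 Ω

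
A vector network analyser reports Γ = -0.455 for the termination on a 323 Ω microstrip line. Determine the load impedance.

Z_L = Z_0·(1 + Γ)/(1 − Γ) = 323·(0.545)/(1.46)

Z_L ≈ 121 Ω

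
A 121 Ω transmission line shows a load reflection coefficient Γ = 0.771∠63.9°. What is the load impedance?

Z_L = Z_0·(1 + Γ)/(1 − Γ) = 121·(1.34 + j0.692)/(0.661 − j0.692)

Z_L ≈ 53.6 + j183 Ω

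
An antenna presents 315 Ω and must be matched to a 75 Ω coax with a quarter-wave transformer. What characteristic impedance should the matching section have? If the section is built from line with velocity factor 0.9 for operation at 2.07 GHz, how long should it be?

Z_qwt = √(Z_0·R_L) = √(75 × 315) = √23620
λ = 0.9·c/f = 0.13 m, so l = λ/4 = 0.0326 m

Z_qwt ≈ 154 Ω; length ≈ 3.26 cm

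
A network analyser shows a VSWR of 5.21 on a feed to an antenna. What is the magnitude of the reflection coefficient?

|Γ| = (S − 1)/(S + 1) = (5.21 − 1)/(5.21 + 1) = 4.21/6.21

|Γ| ≈ 0.678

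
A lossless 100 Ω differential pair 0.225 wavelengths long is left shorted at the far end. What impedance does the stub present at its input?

Z_in ≈ +j631 Ω

βl = 2π × 0.225 = 81°
tan(βl) = 6.31
For a shorted stub, Z_in = jZ_0·tan(βl)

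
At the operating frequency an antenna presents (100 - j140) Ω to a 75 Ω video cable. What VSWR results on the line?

Γ = (Z_L − Z_0)/(Z_L + Z_0) = (25 − j140)/(175 − j140)
|Γ| = 142/224 = 0.635
VSWR = (1 + |Γ|)/(1 − |Γ|) = 1.63/0.365

VSWR ≈ 4.47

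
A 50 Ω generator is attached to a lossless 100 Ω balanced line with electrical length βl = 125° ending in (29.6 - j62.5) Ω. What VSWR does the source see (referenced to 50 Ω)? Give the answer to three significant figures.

VSWR ≈ 9.57

tan(βl) = -1.43
Z_in = Z_0·(Z_L + jZ_0·tanβl)/(Z_0 + jZ_L·tanβl) = 473 − j50.1 Ω
Γ_s = (Z_in − Z_s)/(Z_in + Z_s) = (423 − j50.1)/(523 − j50.1), |Γ_s| = 0.811
VSWR = (1 + |Γ_s|)/(1 − |Γ_s|)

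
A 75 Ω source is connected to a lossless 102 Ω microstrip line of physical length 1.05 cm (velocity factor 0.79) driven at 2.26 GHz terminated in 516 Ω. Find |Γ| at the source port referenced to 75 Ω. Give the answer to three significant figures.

λ = v/f = 0.79·c / 2.26 GHz = 0.105 m
βl = 2π·l/λ = 2π × 0.1 = 36°
tan(βl) = 0.728
Z_in = Z_0·(Z_L + jZ_0·tanβl)/(Z_0 + jZ_L·tanβl) = 54.2 − j125 Ω
Γ_s = (Z_in − Z_s)/(Z_in + Z_s) = (-20.8 − j125)/(129 − j125), |Γ_s| = 0.706

|Γ| ≈ 0.706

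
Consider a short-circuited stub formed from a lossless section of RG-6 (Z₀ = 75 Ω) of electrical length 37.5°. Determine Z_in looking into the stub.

tan(βl) = 0.767
For a short-circuited stub, Z_in = jZ_0·tan(βl)

Z_in ≈ +j57.5 Ω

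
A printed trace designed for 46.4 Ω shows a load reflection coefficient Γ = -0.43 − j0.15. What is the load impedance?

Z_L = Z_0·(1 + Γ)/(1 − Γ) = 46.4·(0.57 − j0.15)/(1.43 + j0.15)

Z_L ≈ 17.8 − j6.73 Ω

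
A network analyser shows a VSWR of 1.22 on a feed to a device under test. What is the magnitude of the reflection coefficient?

|Γ| = (S − 1)/(S + 1) = (1.22 − 1)/(1.22 + 1) = 0.22/2.22

|Γ| ≈ 0.0991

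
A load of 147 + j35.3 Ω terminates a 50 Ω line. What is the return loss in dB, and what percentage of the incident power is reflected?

RL ≈ 5.75 dB; 26.6% of incident power reflected

Γ = (97 + j35.3)/(197 + j35.3), |Γ| = 0.516
RL = −20·log₁₀(0.516) = 5.75 dB
P_refl/P_inc = |Γ|² = 0.266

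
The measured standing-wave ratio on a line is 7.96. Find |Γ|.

|Γ| = (S − 1)/(S + 1) = (7.96 − 1)/(7.96 + 1) = 6.96/8.96

|Γ| ≈ 0.777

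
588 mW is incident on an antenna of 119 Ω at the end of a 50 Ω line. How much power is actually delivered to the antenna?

Γ = (119 − 50)/(119 + 50) = 0.408
|Γ|² = 0.167
P_refl = |Γ|²·P_inc = 98 mW, P_del = (1 − |Γ|²)·P_inc = 490 mW

P_delivered ≈ 490 mW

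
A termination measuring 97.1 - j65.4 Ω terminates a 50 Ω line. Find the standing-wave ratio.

Γ = (Z_L − Z_0)/(Z_L + Z_0) = (47.1 − j65.4)/(147.1 − j65.4)
|Γ| = 80.6/161 = 0.501
VSWR = (1 + |Γ|)/(1 − |Γ|) = 1.5/0.499

VSWR ≈ 3.01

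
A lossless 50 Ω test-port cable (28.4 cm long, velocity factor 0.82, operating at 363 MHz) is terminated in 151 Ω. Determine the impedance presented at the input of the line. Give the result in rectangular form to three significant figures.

λ = v/f = 0.82·c / 363 MHz = 0.678 m
βl = 2π·l/λ = 2π × 0.419 = 151°
tan(βl) = tan(151°) = -0.557
Z_in = Z_0·(Z_L + jZ_0·tanβl)/(Z_0 + jZ_L·tanβl)
     = 50·(151 − j27.9)/(50 − j84.2)

Z_in ≈ 51.6 + j59 Ω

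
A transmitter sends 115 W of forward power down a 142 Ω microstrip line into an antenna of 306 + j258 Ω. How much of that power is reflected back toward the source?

|Γ| = |(164 + j258)/(448 + j258)| = 0.591
|Γ|² = 0.35
P_refl = |Γ|²·P_inc = 40.2 W, P_del = (1 − |Γ|²)·P_inc = 74.8 W

P_reflected ≈ 40.2 W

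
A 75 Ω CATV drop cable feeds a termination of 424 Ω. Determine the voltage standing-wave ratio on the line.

VSWR ≈ 5.65

For a purely resistive load, VSWR = R_L/Z_0 or Z_0/R_L (whichever > 1) = 424/75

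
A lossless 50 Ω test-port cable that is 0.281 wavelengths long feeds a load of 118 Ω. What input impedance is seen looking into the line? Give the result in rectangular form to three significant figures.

Z_in ≈ 21.9 + j8.04 Ω

βl = 2π × 0.281 = 101°
tan(βl) = tan(101°) = -5.07
Z_in = Z_0·(Z_L + jZ_0·tanβl)/(Z_0 + jZ_L·tanβl)
     = 50·(118 − j253)/(50 − j598)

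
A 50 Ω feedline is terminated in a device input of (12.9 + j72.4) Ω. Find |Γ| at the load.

|Γ| ≈ 0.848

Γ = (Z_L − Z_0)/(Z_L + Z_0) = (-37.1 + j72.4)/(62.9 + j72.4)
|Γ| = 81.4/95.9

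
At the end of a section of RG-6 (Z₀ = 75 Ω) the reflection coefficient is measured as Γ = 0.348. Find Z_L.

Z_L = Z_0·(1 + Γ)/(1 − Γ) = 75·(1.35)/(0.652)

Z_L ≈ 155 Ω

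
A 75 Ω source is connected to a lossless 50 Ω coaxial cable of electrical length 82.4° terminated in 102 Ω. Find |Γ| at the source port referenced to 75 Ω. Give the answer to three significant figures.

|Γ| ≈ 0.504

tan(βl) = 7.49
Z_in = Z_0·(Z_L + jZ_0·tanβl)/(Z_0 + jZ_L·tanβl) = 24.8 − j5.05 Ω
Γ_s = (Z_in − Z_s)/(Z_in + Z_s) = (-50.2 − j5.05)/(99.8 − j5.05), |Γ_s| = 0.504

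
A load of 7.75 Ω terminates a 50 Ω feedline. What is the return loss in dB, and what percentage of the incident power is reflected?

Γ = (7.75 − 50)/(7.75 + 50) = -0.732
RL = −20·log₁₀(0.732) = 2.71 dB
P_refl/P_inc = |Γ|² = 0.535

RL ≈ 2.71 dB; 53.5% of incident power reflected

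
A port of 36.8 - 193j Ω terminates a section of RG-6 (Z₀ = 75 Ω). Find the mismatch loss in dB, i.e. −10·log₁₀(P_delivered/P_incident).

Γ = (-38.2 − j193)/(111.8 − j193), |Γ| = 0.882
|Γ|² = 0.778, so P_del/P_inc = 1 − |Γ|² = 0.222
ML = −10·log₁₀(1 − |Γ|²)

mismatch loss ≈ 6.54 dB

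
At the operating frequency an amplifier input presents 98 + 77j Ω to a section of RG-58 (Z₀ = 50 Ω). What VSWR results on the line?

VSWR ≈ 3.38

Γ = (Z_L − Z_0)/(Z_L + Z_0) = (48 + j77)/(148 + j77)
|Γ| = 90.7/167 = 0.544
VSWR = (1 + |Γ|)/(1 − |Γ|) = 1.54/0.456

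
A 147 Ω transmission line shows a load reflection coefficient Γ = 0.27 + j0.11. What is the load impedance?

Z_L = Z_0·(1 + Γ)/(1 − Γ) = 147·(1.27 + j0.11)/(0.73 − j0.11)

Z_L ≈ 247 + j59.3 Ω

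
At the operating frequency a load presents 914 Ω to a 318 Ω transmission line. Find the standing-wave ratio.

VSWR ≈ 2.87

For a purely resistive load, VSWR = R_L/Z_0 or Z_0/R_L (whichever > 1) = 914/318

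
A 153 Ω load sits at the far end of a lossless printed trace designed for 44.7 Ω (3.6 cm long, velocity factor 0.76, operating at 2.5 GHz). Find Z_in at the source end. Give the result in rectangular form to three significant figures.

λ = v/f = 0.76·c / 2.5 GHz = 0.0912 m
βl = 2π·l/λ = 2π × 0.395 = 142°
tan(βl) = tan(142°) = -0.778
Z_in = Z_0·(Z_L + jZ_0·tanβl)/(Z_0 + jZ_L·tanβl)
     = 44.7·(153 − j34.8)/(44.7 − j119)

Z_in ≈ 30.3 + j46 Ω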